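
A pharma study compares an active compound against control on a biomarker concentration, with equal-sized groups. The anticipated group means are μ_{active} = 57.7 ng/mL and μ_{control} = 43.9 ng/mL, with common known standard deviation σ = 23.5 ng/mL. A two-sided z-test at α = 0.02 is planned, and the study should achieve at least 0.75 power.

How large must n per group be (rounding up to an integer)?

n = 53 per group

Standardized effect: d = |μ_{active} − μ_{control}| / σ = |57.7 − 43.9| / 23.5 = 0.5872
Set Φ(δ − 2.326) = 0.75; then δ − 2.326 = Φ⁻¹(0.75) = 0.674, giving δ = 3.001.
(For δ > 0 the lower-tail rejection region contributes negligibly to power, so the one-term inversion is standard.)
δ = d·√(n/2) ⇒ n = 2(δ/d)² = 2 × (3.001 / 0.5872)² = 52.23.
Rounding up, n = 53 per group.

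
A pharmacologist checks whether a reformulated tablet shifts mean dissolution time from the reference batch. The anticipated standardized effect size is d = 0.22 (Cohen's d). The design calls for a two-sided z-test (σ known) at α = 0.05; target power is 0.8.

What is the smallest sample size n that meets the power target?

n = 163

For power 0.8 need Φ(δ − z_{0.025}) = 0.8, so δ = z_{0.025} + z_{0.20} = 1.960 + 0.842 = 2.802.
(For δ > 0 the lower-tail rejection region contributes negligibly to power, so the one-term inversion is standard.)
δ = d·√n ⇒ n = (δ/d)² = (2.802 / 0.22)² = 162.17.
Round up to the next whole unit.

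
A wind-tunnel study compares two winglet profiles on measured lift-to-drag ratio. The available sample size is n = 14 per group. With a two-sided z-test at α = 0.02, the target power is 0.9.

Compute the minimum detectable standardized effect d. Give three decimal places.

Need Φ(δ − 2.326) = 0.9, so δ = 2.326 + 1.282 = 3.608.
(Lower-tail contribution to power is negligible for δ > 0.)
δ = d·√(n/2) ⇒ d = δ/√(n/2) = 3.608/√(14/2) = 1.3637.

d ≈ 1.364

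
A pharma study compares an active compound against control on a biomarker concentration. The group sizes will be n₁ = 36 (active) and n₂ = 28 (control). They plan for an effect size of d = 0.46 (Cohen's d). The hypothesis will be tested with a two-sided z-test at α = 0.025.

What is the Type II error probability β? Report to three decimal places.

β ≈ 0.661

Noncentrality parameter: δ = d / √(1/n₁ + 1/n₂) = 0.46 / √(1/36 + 1/28) = 1.8256
Two-sided α = 0.025 → critical value z_{0.0125} = 2.241.
Power = Φ(δ − 2.241) + Φ(−δ − 2.241) = Φ(-0.416) + Φ(-4.067) = 0.3388 + 0.0000 = 0.3388.
Type II error: β = 1 − power = 1 − 0.3388 = 0.6612.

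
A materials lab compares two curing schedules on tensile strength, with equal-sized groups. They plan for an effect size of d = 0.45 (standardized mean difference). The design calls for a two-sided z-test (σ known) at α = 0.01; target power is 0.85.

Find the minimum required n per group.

Set Φ(δ − 2.576) = 0.85; then δ − 2.576 = Φ⁻¹(0.85) = 1.036, giving δ = 3.612.
(For δ > 0 the lower-tail rejection region contributes negligibly to power, so the one-term inversion is standard.)
δ = d·√(n/2) ⇒ n = 2(δ/d)² = 2 × (3.612 / 0.45)² = 128.87.
Round up to the next whole unit.

n = 129 per group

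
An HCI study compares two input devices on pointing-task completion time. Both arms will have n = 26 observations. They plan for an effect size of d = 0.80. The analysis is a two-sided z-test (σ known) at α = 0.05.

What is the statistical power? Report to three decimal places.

Noncentrality parameter: δ = d·√(n/2) = 0.80 × √(26/2) = 2.8844
Critical value for a two-sided test at α = 0.05: z_{α/2} = 1.960.
Power = Φ(δ − 1.960) + Φ(−δ − 1.960) = Φ(0.924) + Φ(-4.844) = 0.8224 + 0.0000 = 0.8224.

Power ≈ 0.822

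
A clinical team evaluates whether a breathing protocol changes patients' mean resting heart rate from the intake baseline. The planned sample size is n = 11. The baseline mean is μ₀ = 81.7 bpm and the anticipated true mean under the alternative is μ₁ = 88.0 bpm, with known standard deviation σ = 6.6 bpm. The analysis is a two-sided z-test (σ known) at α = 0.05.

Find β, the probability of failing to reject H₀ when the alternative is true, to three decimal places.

β ≈ 0.114

Standardized effect: d = |μ₁ − μ₀| / σ = |88.0 − 81.7| / 6.6 = 0.9545
Noncentrality parameter: δ = d·√n = 0.9545 × √11 = 3.1659
Two-sided α = 0.05 → critical value z_{0.025} = 1.960.
Power = Φ(δ − 1.960) + Φ(−δ − 1.960) = Φ(1.206) + Φ(-5.126) = 0.8861 + 0.0000 = 0.8861.
Type II error: β = 1 − power = 1 − 0.8861 = 0.1139.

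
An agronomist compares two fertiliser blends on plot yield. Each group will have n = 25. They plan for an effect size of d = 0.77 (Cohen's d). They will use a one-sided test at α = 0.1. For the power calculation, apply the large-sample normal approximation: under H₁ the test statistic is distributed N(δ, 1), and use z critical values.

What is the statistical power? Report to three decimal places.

Power ≈ 0.925

Noncentrality parameter: δ = d·√(n/2) = 0.77 × √(25/2) = 2.7224
One-sided α = 0.1 → critical value z_{0.1} = 1.282.
Power = Φ(δ − 1.282) = Φ(1.441) = 0.9252.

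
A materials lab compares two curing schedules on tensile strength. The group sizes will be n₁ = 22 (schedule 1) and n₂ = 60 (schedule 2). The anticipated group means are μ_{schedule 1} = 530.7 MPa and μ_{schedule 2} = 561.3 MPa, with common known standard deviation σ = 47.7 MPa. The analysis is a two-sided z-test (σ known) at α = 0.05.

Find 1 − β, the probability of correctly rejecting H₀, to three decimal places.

Power ≈ 0.730

Standardized effect: d = |μ_{schedule 1} − μ_{schedule 2}| / σ = |530.7 − 561.3| / 47.7 = 0.6415
Noncentrality parameter: λ = d / √(1/n₁ + 1/n₂) = 0.6415 / √(1/22 + 1/60) = 2.5738
Critical value for a two-sided test at α = 0.05: z_{α/2} = 1.960.
Power = Φ(λ − 1.960) + Φ(−λ − 1.960) = Φ(0.614) + Φ(-4.534) = 0.7304 + 0.0000 = 0.7304.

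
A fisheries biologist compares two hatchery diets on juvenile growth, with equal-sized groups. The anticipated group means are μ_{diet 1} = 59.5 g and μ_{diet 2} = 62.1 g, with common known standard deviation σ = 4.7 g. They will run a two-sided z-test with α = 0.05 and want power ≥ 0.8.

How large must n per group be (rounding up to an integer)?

n = 52 per group

Standardized effect: d = |μ_{diet 1} − μ_{diet 2}| / σ = |59.5 − 62.1| / 4.7 = 0.5532
Set Φ(δ − 1.960) = 0.8; then δ − 1.960 = Φ⁻¹(0.8) = 0.842, giving δ = 2.802.
(For δ > 0 the lower-tail rejection region contributes negligibly to power, so the one-term inversion is standard.)
δ = d·√(n/2) ⇒ n = 2(δ/d)² = 2 × (2.802 / 0.5532)² = 51.30.
Round up to the next whole unit.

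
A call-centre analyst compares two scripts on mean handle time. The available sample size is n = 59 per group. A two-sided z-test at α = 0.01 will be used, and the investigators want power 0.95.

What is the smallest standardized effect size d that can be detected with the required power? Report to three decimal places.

Need Φ(δ − 2.576) = 0.95, so δ = 2.576 + 1.645 = 4.221.
(Lower-tail contribution to power is negligible for δ > 0.)
δ = d·√(n/2) ⇒ d = δ/√(n/2) = 4.221/√(59/2) = 0.7771.

d ≈ 0.777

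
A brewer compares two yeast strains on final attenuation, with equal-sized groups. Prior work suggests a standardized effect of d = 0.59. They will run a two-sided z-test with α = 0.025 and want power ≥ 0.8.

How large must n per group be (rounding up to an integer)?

For power 0.8 need Φ(δ − z_{0.0125}) = 0.8, so δ = z_{0.0125} + z_{0.20} = 2.241 + 0.842 = 3.083.
(Ignoring the negligible lower-tail rejection probability gives the usual closed-form inversion.)
δ = d·√(n/2) ⇒ n = 2(δ/d)² = 2 × (3.083 / 0.59)² = 54.61.
Rounding up, n = 55 per group.

n = 55 per group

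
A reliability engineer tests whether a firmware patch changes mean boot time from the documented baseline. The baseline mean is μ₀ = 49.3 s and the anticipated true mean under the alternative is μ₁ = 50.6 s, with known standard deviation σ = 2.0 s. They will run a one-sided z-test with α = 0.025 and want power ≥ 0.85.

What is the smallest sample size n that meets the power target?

Standardized effect: d = |μ₁ − μ₀| / σ = |50.6 − 49.3| / 2.0 = 0.6500
For power 0.85 need Φ(δ − z_{0.025}) = 0.85, so δ = z_{0.025} + z_{0.15} = 1.960 + 1.036 = 2.996.
δ = d·√n ⇒ n = (δ/d)² = (2.996 / 0.6500)² = 21.25.
Round up to the next whole unit.

n = 22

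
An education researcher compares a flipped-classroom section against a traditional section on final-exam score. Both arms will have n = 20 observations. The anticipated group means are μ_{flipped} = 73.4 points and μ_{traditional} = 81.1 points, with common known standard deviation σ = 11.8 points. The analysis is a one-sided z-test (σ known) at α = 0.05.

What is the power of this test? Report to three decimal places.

Power ≈ 0.662

Standardized effect: d = |μ_{flipped} − μ_{traditional}| / σ = |73.4 − 81.1| / 11.8 = 0.6525
Noncentrality parameter: δ = d·√(n/2) = 0.6525 × √(20/2) = 2.0635
Critical value for a one-sided test at α = 0.05: z_α = 1.645.
Power = Φ(δ − 1.645) = Φ(0.419) = 0.6623.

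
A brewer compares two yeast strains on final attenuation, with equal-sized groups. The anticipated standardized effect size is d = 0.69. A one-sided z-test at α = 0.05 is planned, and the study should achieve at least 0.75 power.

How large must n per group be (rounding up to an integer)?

n = 23 per group

For power 0.75 need Φ(δ − z_{0.05}) = 0.75, so δ = z_{0.05} + z_{0.25} = 1.645 + 0.674 = 2.319.
δ = d·√(n/2) ⇒ n = 2(δ/d)² = 2 × (2.319 / 0.69)² = 22.60.
Round up to the next whole unit.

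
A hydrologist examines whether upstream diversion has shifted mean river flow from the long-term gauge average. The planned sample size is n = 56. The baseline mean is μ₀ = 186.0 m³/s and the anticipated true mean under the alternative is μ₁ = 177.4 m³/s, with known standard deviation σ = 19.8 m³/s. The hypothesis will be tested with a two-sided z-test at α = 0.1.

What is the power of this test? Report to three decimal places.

Standardized effect: d = |μ₁ − μ₀| / σ = |177.4 − 186.0| / 19.8 = 0.4343
Noncentrality parameter: δ = d·√n = 0.4343 × √56 = 3.2503
Two-sided α = 0.1 → critical value z_{0.05} = 1.645.
Power = Φ(δ − 1.645) + Φ(−δ − 1.645) = Φ(1.605) + Φ(-4.895) = 0.9458 + 0.0000 = 0.9458.

Power ≈ 0.946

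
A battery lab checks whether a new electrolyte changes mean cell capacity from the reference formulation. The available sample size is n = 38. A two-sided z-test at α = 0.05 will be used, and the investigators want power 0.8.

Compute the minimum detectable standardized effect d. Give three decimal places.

d ≈ 0.454

Need Φ(δ − 1.960) = 0.8, so δ = 1.960 + 0.842 = 2.802.
(Lower-tail contribution to power is negligible for δ > 0.)
δ = d·√n ⇒ d = δ/√n = 2.802/√38 = 0.4545.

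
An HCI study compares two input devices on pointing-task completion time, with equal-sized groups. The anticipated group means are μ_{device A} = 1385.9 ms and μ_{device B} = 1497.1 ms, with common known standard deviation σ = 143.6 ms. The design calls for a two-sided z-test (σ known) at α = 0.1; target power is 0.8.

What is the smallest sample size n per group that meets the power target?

Standardized effect: d = |μ_{device A} − μ_{device B}| / σ = |1385.9 − 1497.1| / 143.6 = 0.7744
For power 0.8 need Φ(δ − z_{0.05}) = 0.8, so δ = z_{0.05} + z_{0.20} = 1.645 + 0.842 = 2.486.
(The Φ(−δ − z_{α/2}) term is vanishingly small for δ > 0 and is dropped in the standard sample-size formula.)
δ = d·√(n/2) ⇒ n = 2(δ/d)² = 2 × (2.486 / 0.7744)² = 20.62.
Round up to the next whole unit.

n = 21 per group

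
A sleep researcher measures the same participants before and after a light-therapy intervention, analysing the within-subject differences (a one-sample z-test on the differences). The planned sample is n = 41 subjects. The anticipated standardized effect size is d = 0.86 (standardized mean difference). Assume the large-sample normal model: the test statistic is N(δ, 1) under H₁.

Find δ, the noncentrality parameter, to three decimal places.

δ = d·√n = 0.86 × √41 = 5.5067

δ ≈ 5.507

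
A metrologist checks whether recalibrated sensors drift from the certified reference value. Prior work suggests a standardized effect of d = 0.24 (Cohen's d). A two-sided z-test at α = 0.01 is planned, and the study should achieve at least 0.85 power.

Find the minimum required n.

Set Φ(δ − 2.576) = 0.85; then δ − 2.576 = Φ⁻¹(0.85) = 1.036, giving δ = 3.612.
(Ignoring the negligible lower-tail rejection probability gives the usual closed-form inversion.)
δ = d·√n ⇒ n = (δ/d)² = (3.612 / 0.24)² = 226.54.
Rounding up, n = 227.

n = 227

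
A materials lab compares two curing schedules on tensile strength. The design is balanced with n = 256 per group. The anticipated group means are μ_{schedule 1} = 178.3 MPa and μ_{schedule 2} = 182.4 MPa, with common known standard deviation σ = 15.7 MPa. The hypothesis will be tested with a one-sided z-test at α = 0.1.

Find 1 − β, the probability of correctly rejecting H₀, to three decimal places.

Standardized effect: d = |μ_{schedule 1} − μ_{schedule 2}| / σ = |178.3 − 182.4| / 15.7 = 0.2611
Noncentrality parameter: δ = d·√(n/2) = 0.2611 × √(256/2) = 2.9545
One-sided α = 0.1 → critical value z_{0.1} = 1.282.
Power = Φ(δ − 1.282) = Φ(1.673) = 0.9528.

Power ≈ 0.953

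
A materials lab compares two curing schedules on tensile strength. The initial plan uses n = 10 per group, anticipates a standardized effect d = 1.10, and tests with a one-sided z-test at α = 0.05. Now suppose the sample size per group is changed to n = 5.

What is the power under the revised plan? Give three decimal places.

With n = 5 per group: δ = d·√(n/2) = 1.10 × √(5/2) = 1.7393. Critical value z_{0.05} = 1.645.
Revised power = Φ(δ − 1.645) = Φ(0.094) = 0.5376.

Power ≈ 0.538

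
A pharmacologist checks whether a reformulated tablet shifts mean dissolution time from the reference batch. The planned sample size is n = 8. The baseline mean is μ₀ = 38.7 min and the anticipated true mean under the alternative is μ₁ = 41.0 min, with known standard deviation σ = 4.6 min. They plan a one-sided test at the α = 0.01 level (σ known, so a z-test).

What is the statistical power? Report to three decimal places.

Standardized effect: d = |μ₁ − μ₀| / σ = |41.0 − 38.7| / 4.6 = 0.5000
Noncentrality parameter: δ = d·√n = 0.5000 × √8 = 1.4142
One-sided α = 0.01 → critical value z_{0.01} = 2.326.
Power = P(Z > 2.326 − δ) = Φ(-0.912) = 0.1808.

Power ≈ 0.181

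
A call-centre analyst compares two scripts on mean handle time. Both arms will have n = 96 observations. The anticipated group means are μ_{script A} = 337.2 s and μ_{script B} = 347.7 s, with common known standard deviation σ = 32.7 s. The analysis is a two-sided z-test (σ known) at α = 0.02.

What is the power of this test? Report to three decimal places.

Standardized effect: d = |μ_{script A} − μ_{script B}| / σ = |337.2 − 347.7| / 32.7 = 0.3211
Noncentrality parameter: δ = d·√(n/2) = 0.3211 × √(96/2) = 2.2247
Two-sided α = 0.02 → critical value z_{0.01} = 2.326.
Power = Φ(δ − 2.326) + Φ(−δ − 2.326) = Φ(-0.102) + Φ(-4.551) = 0.4595 + 0.0000 = 0.4595.

Power ≈ 0.460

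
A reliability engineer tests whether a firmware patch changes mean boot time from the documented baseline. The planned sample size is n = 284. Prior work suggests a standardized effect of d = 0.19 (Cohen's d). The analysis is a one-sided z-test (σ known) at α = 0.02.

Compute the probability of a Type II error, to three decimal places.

β ≈ 0.125

Noncentrality parameter: δ = d·√n = 0.19 × √284 = 3.2019
Critical value for a one-sided test at α = 0.02: z_α = 2.054.
Power = Φ(δ − 2.054) = Φ(1.148) = 0.8746.
Type II error: β = 1 − power = 1 − 0.8746 = 0.1254.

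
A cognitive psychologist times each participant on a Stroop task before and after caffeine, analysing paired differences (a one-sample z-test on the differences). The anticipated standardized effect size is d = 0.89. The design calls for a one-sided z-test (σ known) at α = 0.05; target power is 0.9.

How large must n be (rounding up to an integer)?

For power 0.9 need Φ(δ − z_{0.05}) = 0.9, so δ = z_{0.05} + z_{0.10} = 1.645 + 1.282 = 2.926.
δ = d·√n ⇒ n = (δ/d)² = (2.926 / 0.89)² = 10.81.
Round up to the next whole unit.

n = 11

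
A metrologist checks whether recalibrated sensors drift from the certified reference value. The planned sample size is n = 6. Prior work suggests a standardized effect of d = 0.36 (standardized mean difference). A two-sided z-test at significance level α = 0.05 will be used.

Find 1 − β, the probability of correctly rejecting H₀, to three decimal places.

Power ≈ 0.143

Noncentrality parameter: δ = d·√n = 0.36 × √6 = 0.8818
Two-sided α = 0.05 → critical value z_{0.025} = 1.960.
Power = Φ(δ − 1.960) + Φ(−δ − 1.960) = Φ(-1.078) + Φ(-2.842) = 0.1405 + 0.0022 = 0.1427.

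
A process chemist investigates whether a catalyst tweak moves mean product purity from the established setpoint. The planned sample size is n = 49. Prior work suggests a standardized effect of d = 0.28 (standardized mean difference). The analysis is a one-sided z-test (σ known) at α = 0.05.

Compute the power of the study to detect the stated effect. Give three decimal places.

Power ≈ 0.624

Noncentrality parameter: δ = d·√n = 0.28 × √49 = 1.9600
One-sided α = 0.05 → critical value z_{0.05} = 1.645.
Power = P(Z > 1.645 − δ) = Φ(0.315) = 0.6237.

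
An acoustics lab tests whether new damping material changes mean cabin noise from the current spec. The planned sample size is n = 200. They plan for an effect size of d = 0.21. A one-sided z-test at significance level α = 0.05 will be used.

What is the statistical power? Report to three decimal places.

Noncentrality parameter: δ = d·√n = 0.21 × √200 = 2.9698
One-sided α = 0.05 → critical value z_{0.05} = 1.645.
Power = P(Z > 1.645 − δ) = Φ(1.325) = 0.9074.

Power ≈ 0.907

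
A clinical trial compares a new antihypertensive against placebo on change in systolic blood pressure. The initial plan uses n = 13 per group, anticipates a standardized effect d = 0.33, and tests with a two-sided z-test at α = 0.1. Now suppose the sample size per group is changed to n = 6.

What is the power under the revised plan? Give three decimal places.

With n = 6 per group: δ = d·√(n/2) = 0.33 × √(6/2) = 0.5716. Critical value z_{0.05} = 1.645.
Revised power = Φ(δ − 1.645) + Φ(−δ − 1.645) = Φ(-1.073) + Φ(-2.216) = 0.1416 + 0.0133 = 0.1549.

Power ≈ 0.155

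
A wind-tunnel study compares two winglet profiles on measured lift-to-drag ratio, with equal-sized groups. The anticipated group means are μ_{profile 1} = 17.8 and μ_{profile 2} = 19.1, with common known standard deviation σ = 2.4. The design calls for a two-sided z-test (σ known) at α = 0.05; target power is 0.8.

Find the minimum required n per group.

n = 54 per group

Standardized effect: d = |μ_{profile 1} − μ_{profile 2}| / σ = |17.8 − 19.1| / 2.4 = 0.5417
For power 0.8 need Φ(δ − z_{0.025}) = 0.8, so δ = z_{0.025} + z_{0.20} = 1.960 + 0.842 = 2.802.
(The Φ(−δ − z_{α/2}) term is vanishingly small for δ > 0 and is dropped in the standard sample-size formula.)
δ = d·√(n/2) ⇒ n = 2(δ/d)² = 2 × (2.802 / 0.5417)² = 53.50.
Round up to the next whole unit.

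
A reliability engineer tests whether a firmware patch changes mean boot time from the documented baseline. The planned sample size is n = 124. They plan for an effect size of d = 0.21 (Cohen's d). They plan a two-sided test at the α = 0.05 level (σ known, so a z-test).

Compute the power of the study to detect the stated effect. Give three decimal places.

Power ≈ 0.647

Noncentrality parameter: δ = d·√n = 0.21 × √124 = 2.3385
Two-sided α = 0.05 → critical value z_{0.025} = 1.960.
Power = Φ(δ − 1.960) + Φ(−δ − 1.960) = Φ(0.378) + Φ(-4.298) = 0.6475 + 0.0000 = 0.6475.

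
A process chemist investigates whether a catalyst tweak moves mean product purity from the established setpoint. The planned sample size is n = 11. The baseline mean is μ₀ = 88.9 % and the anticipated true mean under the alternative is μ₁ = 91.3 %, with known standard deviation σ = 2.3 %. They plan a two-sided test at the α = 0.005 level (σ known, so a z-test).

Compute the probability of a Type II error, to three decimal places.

Standardized effect: d = |μ₁ − μ₀| / σ = |91.3 − 88.9| / 2.3 = 1.0435
Noncentrality parameter: δ = d·√n = 1.0435 × √11 = 3.4608
Two-sided α = 0.005 → critical value z_{0.0025} = 2.807.
Power = Φ(δ − 2.807) + Φ(−δ − 2.807) = Φ(0.654) + Φ(-6.268) = 0.7434 + 0.0000 = 0.7434.
Type II error: β = 1 − power = 1 − 0.7434 = 0.2566.

β ≈ 0.257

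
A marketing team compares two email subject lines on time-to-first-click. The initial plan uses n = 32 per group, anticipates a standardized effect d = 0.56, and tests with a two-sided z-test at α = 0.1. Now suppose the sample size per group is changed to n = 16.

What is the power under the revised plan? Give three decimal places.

With n = 16 per group: δ = d·√(n/2) = 0.56 × √(16/2) = 1.5839. Critical value z_{0.05} = 1.645.
Revised power = Φ(δ − 1.645) + Φ(−δ − 1.645) = Φ(-0.061) + Φ(-3.229) = 0.4757 + 0.0006 = 0.4763.

Power ≈ 0.476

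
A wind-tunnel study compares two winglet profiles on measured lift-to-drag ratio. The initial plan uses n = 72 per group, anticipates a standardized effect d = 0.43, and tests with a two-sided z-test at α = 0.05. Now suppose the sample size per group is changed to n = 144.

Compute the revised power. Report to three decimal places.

Power ≈ 0.954

With n = 144 per group: δ = d·√(n/2) = 0.43 × √(144/2) = 3.6487. Critical value z_{0.025} = 1.960.
Revised power = Φ(δ − 1.960) + Φ(−δ − 1.960) = Φ(1.689) + Φ(-5.609) = 0.9544 + 0.0000 = 0.9544.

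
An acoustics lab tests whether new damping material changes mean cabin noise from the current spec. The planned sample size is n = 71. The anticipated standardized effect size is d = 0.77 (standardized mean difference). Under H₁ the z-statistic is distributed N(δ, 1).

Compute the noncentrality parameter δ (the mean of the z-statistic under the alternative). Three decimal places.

δ ≈ 6.488

δ = d·√n = 0.77 × √71 = 6.4881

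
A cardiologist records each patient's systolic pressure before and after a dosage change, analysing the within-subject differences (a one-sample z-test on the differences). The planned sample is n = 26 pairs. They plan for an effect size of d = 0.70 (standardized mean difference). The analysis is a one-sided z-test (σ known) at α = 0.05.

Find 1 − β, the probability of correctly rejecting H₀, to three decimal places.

Noncentrality parameter: δ = d·√n = 0.70 × √26 = 3.5693
Critical value for a one-sided test at α = 0.05: z_α = 1.645.
Power = Φ(δ − 1.645) = Φ(1.924) = 0.9729.

Power ≈ 0.973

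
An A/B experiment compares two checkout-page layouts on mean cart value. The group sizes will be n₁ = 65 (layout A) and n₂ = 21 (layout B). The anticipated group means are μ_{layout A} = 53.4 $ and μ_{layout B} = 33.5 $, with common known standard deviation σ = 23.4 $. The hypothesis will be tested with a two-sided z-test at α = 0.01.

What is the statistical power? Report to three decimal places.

Standardized effect: d = |μ_{layout A} − μ_{layout B}| / σ = |53.4 − 33.5| / 23.4 = 0.8504
Noncentrality parameter: δ = d / √(1/n₁ + 1/n₂) = 0.8504 / √(1/65 + 1/21) = 3.3881
Two-sided α = 0.01 → critical value z_{0.005} = 2.576.
Power = Φ(δ − 2.576) + Φ(−δ − 2.576) = Φ(0.812) + Φ(-5.964) = 0.7917 + 0.0000 = 0.7917.

Power ≈ 0.792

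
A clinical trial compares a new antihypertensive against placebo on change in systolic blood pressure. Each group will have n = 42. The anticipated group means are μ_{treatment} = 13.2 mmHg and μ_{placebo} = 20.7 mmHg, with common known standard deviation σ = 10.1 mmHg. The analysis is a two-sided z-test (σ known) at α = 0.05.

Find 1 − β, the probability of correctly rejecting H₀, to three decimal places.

Power ≈ 0.925

Standardized effect: d = |μ_{treatment} − μ_{placebo}| / σ = |13.2 − 20.7| / 10.1 = 0.7426
Noncentrality parameter: δ = d·√(n/2) = 0.7426 × √(42/2) = 3.4029
Critical value for a two-sided test at α = 0.05: z_{α/2} = 1.960.
Power = Φ(δ − 1.960) + Φ(−δ − 1.960) = Φ(1.443) + Φ(-5.363) = 0.9255 + 0.0000 = 0.9255.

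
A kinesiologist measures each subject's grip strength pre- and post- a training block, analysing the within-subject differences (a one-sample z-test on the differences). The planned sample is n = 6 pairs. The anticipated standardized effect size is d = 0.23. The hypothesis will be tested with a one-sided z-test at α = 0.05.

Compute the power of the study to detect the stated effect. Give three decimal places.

Noncentrality parameter: δ = d·√n = 0.23 × √6 = 0.5634
Critical value for a one-sided test at α = 0.05: z_α = 1.645.
Power = Φ(δ − 1.645) = Φ(-1.081) = 0.1397.

Power ≈ 0.140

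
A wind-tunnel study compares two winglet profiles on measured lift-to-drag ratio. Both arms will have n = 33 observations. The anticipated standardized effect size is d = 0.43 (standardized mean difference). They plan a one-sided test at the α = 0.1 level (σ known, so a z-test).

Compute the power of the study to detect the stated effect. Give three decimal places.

Power ≈ 0.679

Noncentrality parameter: δ = d·√(n/2) = 0.43 × √(33/2) = 1.7467
One-sided α = 0.1 → critical value z_{0.1} = 1.282.
Power = Φ(δ − 1.282) = Φ(0.465) = 0.6791.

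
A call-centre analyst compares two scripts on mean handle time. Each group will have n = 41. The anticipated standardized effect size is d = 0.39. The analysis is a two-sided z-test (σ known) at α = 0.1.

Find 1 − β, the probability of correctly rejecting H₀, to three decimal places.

Noncentrality parameter: δ = d·√(n/2) = 0.39 × √(41/2) = 1.7658
Two-sided α = 0.1 → critical value z_{0.05} = 1.645.
Power = Φ(δ − 1.645) + Φ(−δ − 1.645) = Φ(0.121) + Φ(-3.411) = 0.5481 + 0.0003 = 0.5485.

Power ≈ 0.548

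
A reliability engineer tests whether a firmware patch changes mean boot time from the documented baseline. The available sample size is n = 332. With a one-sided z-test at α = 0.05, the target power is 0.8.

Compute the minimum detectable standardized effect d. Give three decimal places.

d ≈ 0.136

Need Φ(δ − 1.645) = 0.8, so δ = 1.645 + 0.842 = 2.486.
δ = d·√n ⇒ d = δ/√n = 2.486/√332 = 0.1365.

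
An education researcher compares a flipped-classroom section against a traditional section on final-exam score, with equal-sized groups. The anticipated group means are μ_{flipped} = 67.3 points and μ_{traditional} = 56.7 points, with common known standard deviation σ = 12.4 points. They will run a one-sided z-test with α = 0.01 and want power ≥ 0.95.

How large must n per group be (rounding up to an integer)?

Standardized effect: d = |μ_{flipped} − μ_{traditional}| / σ = |67.3 − 56.7| / 12.4 = 0.8548
For power 0.95 need Φ(δ − z_{0.01}) = 0.95, so δ = z_{0.01} + z_{0.05} = 2.326 + 1.645 = 3.971.
δ = d·√(n/2) ⇒ n = 2(δ/d)² = 2 × (3.971 / 0.8548)² = 43.16.
Round up to the next whole unit.

n = 44 per group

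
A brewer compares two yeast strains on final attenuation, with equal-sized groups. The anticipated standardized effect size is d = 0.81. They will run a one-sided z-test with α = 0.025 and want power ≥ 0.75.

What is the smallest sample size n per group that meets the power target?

Set Φ(δ − 1.960) = 0.75; then δ − 1.960 = Φ⁻¹(0.75) = 0.674, giving δ = 2.634.
δ = d·√(n/2) ⇒ n = 2(δ/d)² = 2 × (2.634 / 0.81)² = 21.16.
Rounding up, n = 22 per group.

n = 22 per group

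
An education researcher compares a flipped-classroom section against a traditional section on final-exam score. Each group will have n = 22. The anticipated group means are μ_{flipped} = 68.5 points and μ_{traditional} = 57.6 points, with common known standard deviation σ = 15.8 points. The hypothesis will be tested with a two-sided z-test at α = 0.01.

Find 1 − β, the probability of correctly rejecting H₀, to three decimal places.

Standardized effect: d = |μ_{flipped} − μ_{traditional}| / σ = |68.5 − 57.6| / 15.8 = 0.6899
Noncentrality parameter: δ = d·√(n/2) = 0.6899 × √(22/2) = 2.2881
Critical value for a two-sided test at α = 0.01: z_{α/2} = 2.576.
Power = Φ(δ − 2.576) + Φ(−δ − 2.576) = Φ(-0.288) + Φ(-4.864) = 0.3868 + 0.0000 = 0.3868.

Power ≈ 0.387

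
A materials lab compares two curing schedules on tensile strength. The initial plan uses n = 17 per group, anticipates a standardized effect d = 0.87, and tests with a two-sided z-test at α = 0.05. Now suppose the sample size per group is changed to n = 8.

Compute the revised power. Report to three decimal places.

Power ≈ 0.413

With n = 8 per group: δ = d·√(n/2) = 0.87 × √(8/2) = 1.7400. Critical value z_{0.025} = 1.960.
Revised power = Φ(δ − 1.960) + Φ(−δ − 1.960) = Φ(-0.220) + Φ(-3.700) = 0.4129 + 0.0001 = 0.4131.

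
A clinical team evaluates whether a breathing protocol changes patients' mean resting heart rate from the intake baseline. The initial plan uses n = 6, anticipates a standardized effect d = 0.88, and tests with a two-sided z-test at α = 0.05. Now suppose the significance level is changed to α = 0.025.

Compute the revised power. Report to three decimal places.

Power ≈ 0.466

δ = d·√n = 0.88 × √6 = 2.1556 (unchanged). New critical value: z_{0.0125} = 2.241.
Revised power = Φ(δ − 2.241) + Φ(−δ − 2.241) = Φ(-0.086) + Φ(-4.397) = 0.4658 + 0.0000 = 0.4658.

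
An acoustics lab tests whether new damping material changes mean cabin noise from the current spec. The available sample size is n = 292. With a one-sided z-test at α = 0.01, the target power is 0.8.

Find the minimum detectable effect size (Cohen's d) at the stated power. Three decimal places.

d ≈ 0.185

Need Φ(δ − 2.326) = 0.8, so δ = 2.326 + 0.842 = 3.168.
δ = d·√n ⇒ d = δ/√n = 3.168/√292 = 0.1854.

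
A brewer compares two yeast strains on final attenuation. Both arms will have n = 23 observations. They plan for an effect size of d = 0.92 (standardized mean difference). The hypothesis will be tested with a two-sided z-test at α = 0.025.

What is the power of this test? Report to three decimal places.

Power ≈ 0.810

Noncentrality parameter: δ = d·√(n/2) = 0.92 × √(23/2) = 3.1199
Critical value for a two-sided test at α = 0.025: z_{α/2} = 2.241.
Power = Φ(δ − 2.241) + Φ(−δ − 2.241) = Φ(0.878) + Φ(-5.361) = 0.8102 + 0.0000 = 0.8102.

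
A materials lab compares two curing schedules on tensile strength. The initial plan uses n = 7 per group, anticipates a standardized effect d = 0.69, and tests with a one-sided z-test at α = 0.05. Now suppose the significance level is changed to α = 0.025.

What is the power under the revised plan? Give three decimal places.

Power ≈ 0.252

δ = d·√(n/2) = 0.69 × √(7/2) = 1.2909 (unchanged). New critical value: z_{0.025} = 1.960.
Revised power = Φ(δ − 1.960) = Φ(-0.669) = 0.2517.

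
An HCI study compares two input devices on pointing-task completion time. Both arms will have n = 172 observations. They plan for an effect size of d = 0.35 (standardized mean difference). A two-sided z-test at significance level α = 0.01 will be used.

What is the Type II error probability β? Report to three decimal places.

Noncentrality parameter: δ = d·√(n/2) = 0.35 × √(172/2) = 3.2458
Two-sided α = 0.01 → critical value z_{0.005} = 2.576.
Power = Φ(δ − 2.576) + Φ(−δ − 2.576) = Φ(0.670) + Φ(-5.822) = 0.7486 + 0.0000 = 0.7486.
Type II error: β = 1 − power = 1 − 0.7486 = 0.2514.

β ≈ 0.251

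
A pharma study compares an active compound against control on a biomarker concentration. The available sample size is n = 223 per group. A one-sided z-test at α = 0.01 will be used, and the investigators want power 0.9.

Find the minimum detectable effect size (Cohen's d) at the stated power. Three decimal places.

d ≈ 0.342

Need Φ(δ − 2.326) = 0.9, so δ = 2.326 + 1.282 = 3.608.
δ = d·√(n/2) ⇒ d = δ/√(n/2) = 3.608/√(223/2) = 0.3417.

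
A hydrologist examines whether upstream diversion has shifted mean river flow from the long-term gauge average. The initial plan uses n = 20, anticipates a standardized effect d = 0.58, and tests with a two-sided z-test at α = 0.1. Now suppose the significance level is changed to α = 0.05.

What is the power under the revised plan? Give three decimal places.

Power ≈ 0.737

δ = d·√n = 0.58 × √20 = 2.5938 (unchanged). New critical value: z_{0.025} = 1.960.
Revised power = Φ(δ − 1.960) + Φ(−δ − 1.960) = Φ(0.634) + Φ(-4.554) = 0.7369 + 0.0000 = 0.7369.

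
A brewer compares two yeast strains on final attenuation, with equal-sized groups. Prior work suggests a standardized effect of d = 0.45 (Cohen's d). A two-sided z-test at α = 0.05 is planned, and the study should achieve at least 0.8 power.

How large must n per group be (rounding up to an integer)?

For power 0.8 need Φ(δ − z_{0.025}) = 0.8, so δ = z_{0.025} + z_{0.20} = 1.960 + 0.842 = 2.802.
(Ignoring the negligible lower-tail rejection probability gives the usual closed-form inversion.)
δ = d·√(n/2) ⇒ n = 2(δ/d)² = 2 × (2.802 / 0.45)² = 77.52.
Rounding up, n = 78 per group.

n = 78 per group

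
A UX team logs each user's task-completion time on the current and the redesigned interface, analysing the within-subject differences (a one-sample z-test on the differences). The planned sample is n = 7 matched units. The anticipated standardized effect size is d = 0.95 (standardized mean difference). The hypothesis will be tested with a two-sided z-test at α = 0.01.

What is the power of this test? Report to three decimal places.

Noncentrality parameter: λ = d·√n = 0.95 × √7 = 2.5135
Two-sided α = 0.01 → critical value z_{0.005} = 2.576.
Power = Φ(λ − 2.576) + Φ(−λ − 2.576) = Φ(-0.062) + Φ(-5.089) = 0.4751 + 0.0000 = 0.4751.

Power ≈ 0.475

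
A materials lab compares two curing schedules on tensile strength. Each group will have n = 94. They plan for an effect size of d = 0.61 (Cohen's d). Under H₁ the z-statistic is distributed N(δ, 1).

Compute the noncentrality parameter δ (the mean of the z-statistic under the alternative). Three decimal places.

The noncentrality parameter scales effect size by the design's sample-size factor: δ = d·√(n/2) = 0.61 × √(94/2) = 4.1819

δ ≈ 4.182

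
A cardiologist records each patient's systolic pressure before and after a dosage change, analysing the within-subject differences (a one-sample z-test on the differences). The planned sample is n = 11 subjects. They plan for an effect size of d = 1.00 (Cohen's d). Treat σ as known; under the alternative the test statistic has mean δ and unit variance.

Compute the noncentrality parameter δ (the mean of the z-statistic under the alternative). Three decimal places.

δ ≈ 3.317

δ = d·√n = 1.00 × √11 = 3.3166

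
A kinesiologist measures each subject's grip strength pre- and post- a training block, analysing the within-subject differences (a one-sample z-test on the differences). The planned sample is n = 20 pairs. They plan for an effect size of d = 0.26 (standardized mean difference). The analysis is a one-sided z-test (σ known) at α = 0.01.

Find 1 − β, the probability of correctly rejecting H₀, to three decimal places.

Power ≈ 0.122

Noncentrality parameter: δ = d·√n = 0.26 × √20 = 1.1628
One-sided α = 0.01 → critical value z_{0.01} = 2.326.
Power = P(Z > 2.326 − δ) = Φ(-1.164) = 0.1223.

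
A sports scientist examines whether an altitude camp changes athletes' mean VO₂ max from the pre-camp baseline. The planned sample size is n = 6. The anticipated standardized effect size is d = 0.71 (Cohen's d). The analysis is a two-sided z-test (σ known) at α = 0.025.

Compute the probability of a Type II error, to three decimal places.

β ≈ 0.692

Noncentrality parameter: δ = d·√n = 0.71 × √6 = 1.7391
Two-sided α = 0.025 → critical value z_{0.0125} = 2.241.
Power = Φ(δ − 2.241) + Φ(−δ − 2.241) = Φ(-0.502) + Φ(-3.981) = 0.3077 + 0.0000 = 0.3078.
Type II error: β = 1 − power = 1 − 0.3078 = 0.6922.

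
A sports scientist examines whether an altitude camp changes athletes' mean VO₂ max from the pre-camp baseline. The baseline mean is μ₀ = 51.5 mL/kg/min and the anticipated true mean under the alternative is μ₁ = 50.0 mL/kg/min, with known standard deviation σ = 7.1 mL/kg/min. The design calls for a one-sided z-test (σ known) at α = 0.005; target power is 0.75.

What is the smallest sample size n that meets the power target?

n = 237

Standardized effect: d = |μ₁ − μ₀| / σ = |50.0 − 51.5| / 7.1 = 0.2113
For power 0.75 need Φ(δ − z_{0.005}) = 0.75, so δ = z_{0.005} + z_{0.25} = 2.576 + 0.674 = 3.250.
δ = d·√n ⇒ n = (δ/d)² = (3.250 / 0.2113)² = 236.69.
Round up to the next whole unit.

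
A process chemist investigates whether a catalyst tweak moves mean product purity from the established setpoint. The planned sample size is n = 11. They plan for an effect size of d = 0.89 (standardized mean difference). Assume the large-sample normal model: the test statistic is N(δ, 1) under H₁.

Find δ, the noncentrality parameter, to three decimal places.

δ ≈ 2.952

δ = d·√n = 0.89 × √11 = 2.9518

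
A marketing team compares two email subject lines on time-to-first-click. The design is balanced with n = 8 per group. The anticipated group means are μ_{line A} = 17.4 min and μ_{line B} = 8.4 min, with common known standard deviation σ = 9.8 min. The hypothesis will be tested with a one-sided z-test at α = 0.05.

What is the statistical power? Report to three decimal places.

Power ≈ 0.576

Standardized effect: d = |μ_{line A} − μ_{line B}| / σ = |17.4 − 8.4| / 9.8 = 0.9184
Noncentrality parameter: δ = d·√(n/2) = 0.9184 × √(8/2) = 1.8367
One-sided α = 0.05 → critical value z_{0.05} = 1.645.
Power = P(Z > 1.645 − δ) = Φ(0.192) = 0.5761.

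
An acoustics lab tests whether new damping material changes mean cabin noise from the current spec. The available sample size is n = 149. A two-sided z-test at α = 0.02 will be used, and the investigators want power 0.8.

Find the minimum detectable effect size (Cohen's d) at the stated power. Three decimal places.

Required noncentrality: δ = z_{0.01} + z_{0.20} = 2.326 + 0.842 = 3.168.
(The second rejection-region term Φ(−δ − z_{α/2}) is negligible and dropped.)
δ = d·√n ⇒ d = δ/√n = 3.168/√149 = 0.2595.

d ≈ 0.260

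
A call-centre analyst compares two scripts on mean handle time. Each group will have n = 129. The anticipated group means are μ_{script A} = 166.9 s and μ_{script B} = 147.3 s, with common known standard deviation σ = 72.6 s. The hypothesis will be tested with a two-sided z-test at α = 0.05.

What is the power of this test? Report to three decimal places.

Standardized effect: d = |μ_{script A} − μ_{script B}| / σ = |166.9 − 147.3| / 72.6 = 0.2700
Noncentrality parameter: δ = d·√(n/2) = 0.2700 × √(129/2) = 2.1682
Two-sided α = 0.05 → critical value z_{0.025} = 1.960.
Power = Φ(δ − 1.960) + Φ(−δ − 1.960) = Φ(0.208) + Φ(-4.128) = 0.5825 + 0.0000 = 0.5825.

Power ≈ 0.582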